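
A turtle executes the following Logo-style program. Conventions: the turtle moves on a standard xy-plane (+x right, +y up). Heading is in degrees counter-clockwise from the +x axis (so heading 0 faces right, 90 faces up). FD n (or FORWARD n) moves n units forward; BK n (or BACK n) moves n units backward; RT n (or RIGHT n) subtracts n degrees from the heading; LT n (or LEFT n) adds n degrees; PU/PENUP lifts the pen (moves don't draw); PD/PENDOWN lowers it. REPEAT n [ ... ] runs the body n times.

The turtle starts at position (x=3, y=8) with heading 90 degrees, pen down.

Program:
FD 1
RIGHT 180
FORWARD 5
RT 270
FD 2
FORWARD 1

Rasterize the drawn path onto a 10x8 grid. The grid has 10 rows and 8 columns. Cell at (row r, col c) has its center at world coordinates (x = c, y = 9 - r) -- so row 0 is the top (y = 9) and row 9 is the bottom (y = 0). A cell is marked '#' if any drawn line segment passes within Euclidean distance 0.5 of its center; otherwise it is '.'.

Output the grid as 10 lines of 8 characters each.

Answer: ...#....
...#....
...#....
...#....
...#....
...####.
........
........
........
........

Derivation:
Segment 0: (3,8) -> (3,9)
Segment 1: (3,9) -> (3,4)
Segment 2: (3,4) -> (5,4)
Segment 3: (5,4) -> (6,4)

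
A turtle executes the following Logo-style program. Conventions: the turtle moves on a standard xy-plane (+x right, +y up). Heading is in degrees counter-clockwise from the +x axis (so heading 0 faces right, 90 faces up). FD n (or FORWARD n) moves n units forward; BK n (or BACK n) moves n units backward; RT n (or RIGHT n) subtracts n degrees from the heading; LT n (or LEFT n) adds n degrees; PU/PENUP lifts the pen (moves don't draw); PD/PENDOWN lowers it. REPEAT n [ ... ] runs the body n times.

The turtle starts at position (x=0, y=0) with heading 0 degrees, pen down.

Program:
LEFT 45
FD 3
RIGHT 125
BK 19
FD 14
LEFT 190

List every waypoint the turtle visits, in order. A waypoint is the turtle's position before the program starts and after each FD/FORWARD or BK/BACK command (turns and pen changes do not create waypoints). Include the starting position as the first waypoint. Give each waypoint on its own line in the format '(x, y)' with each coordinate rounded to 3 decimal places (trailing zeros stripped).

Executing turtle program step by step:
Start: pos=(0,0), heading=0, pen down
LT 45: heading 0 -> 45
FD 3: (0,0) -> (2.121,2.121) [heading=45, draw]
RT 125: heading 45 -> 280
BK 19: (2.121,2.121) -> (-1.178,20.833) [heading=280, draw]
FD 14: (-1.178,20.833) -> (1.253,7.045) [heading=280, draw]
LT 190: heading 280 -> 110
Final: pos=(1.253,7.045), heading=110, 3 segment(s) drawn
Waypoints (4 total):
(0, 0)
(2.121, 2.121)
(-1.178, 20.833)
(1.253, 7.045)

Answer: (0, 0)
(2.121, 2.121)
(-1.178, 20.833)
(1.253, 7.045)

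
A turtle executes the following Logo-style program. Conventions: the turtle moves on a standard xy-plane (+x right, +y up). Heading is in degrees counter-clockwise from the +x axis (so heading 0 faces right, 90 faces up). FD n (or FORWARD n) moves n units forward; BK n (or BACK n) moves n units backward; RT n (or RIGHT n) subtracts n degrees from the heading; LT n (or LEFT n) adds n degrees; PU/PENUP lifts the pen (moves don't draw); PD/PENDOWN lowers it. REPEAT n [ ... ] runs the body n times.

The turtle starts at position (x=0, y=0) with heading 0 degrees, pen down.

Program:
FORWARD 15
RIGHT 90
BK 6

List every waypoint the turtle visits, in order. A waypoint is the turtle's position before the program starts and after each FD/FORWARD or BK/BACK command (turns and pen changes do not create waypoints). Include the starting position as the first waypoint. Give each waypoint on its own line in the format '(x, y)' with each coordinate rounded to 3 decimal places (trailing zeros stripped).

Executing turtle program step by step:
Start: pos=(0,0), heading=0, pen down
FD 15: (0,0) -> (15,0) [heading=0, draw]
RT 90: heading 0 -> 270
BK 6: (15,0) -> (15,6) [heading=270, draw]
Final: pos=(15,6), heading=270, 2 segment(s) drawn
Waypoints (3 total):
(0, 0)
(15, 0)
(15, 6)

Answer: (0, 0)
(15, 0)
(15, 6)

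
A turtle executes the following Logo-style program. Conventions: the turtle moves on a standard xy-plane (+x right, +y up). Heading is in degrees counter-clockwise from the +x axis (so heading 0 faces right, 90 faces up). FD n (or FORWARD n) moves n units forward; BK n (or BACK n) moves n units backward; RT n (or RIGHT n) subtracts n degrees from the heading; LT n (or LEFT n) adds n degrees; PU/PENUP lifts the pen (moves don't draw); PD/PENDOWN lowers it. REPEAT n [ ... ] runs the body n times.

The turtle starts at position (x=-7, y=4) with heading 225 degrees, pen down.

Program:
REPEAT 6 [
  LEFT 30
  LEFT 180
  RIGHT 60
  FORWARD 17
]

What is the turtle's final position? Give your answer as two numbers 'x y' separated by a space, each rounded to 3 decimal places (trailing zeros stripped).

Answer: 8.242 12.8

Derivation:
Executing turtle program step by step:
Start: pos=(-7,4), heading=225, pen down
REPEAT 6 [
  -- iteration 1/6 --
  LT 30: heading 225 -> 255
  LT 180: heading 255 -> 75
  RT 60: heading 75 -> 15
  FD 17: (-7,4) -> (9.421,8.4) [heading=15, draw]
  -- iteration 2/6 --
  LT 30: heading 15 -> 45
  LT 180: heading 45 -> 225
  RT 60: heading 225 -> 165
  FD 17: (9.421,8.4) -> (-7,12.8) [heading=165, draw]
  -- iteration 3/6 --
  LT 30: heading 165 -> 195
  LT 180: heading 195 -> 15
  RT 60: heading 15 -> 315
  FD 17: (-7,12.8) -> (5.021,0.779) [heading=315, draw]
  -- iteration 4/6 --
  LT 30: heading 315 -> 345
  LT 180: heading 345 -> 165
  RT 60: heading 165 -> 105
  FD 17: (5.021,0.779) -> (0.621,17.2) [heading=105, draw]
  -- iteration 5/6 --
  LT 30: heading 105 -> 135
  LT 180: heading 135 -> 315
  RT 60: heading 315 -> 255
  FD 17: (0.621,17.2) -> (-3.779,0.779) [heading=255, draw]
  -- iteration 6/6 --
  LT 30: heading 255 -> 285
  LT 180: heading 285 -> 105
  RT 60: heading 105 -> 45
  FD 17: (-3.779,0.779) -> (8.242,12.8) [heading=45, draw]
]
Final: pos=(8.242,12.8), heading=45, 6 segment(s) drawn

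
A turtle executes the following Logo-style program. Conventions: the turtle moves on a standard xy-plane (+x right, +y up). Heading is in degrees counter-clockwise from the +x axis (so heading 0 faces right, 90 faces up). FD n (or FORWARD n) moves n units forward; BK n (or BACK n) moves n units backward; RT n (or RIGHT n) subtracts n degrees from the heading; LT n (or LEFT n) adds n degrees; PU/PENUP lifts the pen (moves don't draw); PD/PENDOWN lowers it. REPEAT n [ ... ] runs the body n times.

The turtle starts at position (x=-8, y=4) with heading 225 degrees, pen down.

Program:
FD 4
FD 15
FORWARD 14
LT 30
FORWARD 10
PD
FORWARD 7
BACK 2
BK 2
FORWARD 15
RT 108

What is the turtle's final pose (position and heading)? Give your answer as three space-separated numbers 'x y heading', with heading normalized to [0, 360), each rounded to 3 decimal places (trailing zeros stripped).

Answer: -38.581 -46.38 147

Derivation:
Executing turtle program step by step:
Start: pos=(-8,4), heading=225, pen down
FD 4: (-8,4) -> (-10.828,1.172) [heading=225, draw]
FD 15: (-10.828,1.172) -> (-21.435,-9.435) [heading=225, draw]
FD 14: (-21.435,-9.435) -> (-31.335,-19.335) [heading=225, draw]
LT 30: heading 225 -> 255
FD 10: (-31.335,-19.335) -> (-33.923,-28.994) [heading=255, draw]
PD: pen down
FD 7: (-33.923,-28.994) -> (-35.734,-35.755) [heading=255, draw]
BK 2: (-35.734,-35.755) -> (-35.217,-33.823) [heading=255, draw]
BK 2: (-35.217,-33.823) -> (-34.699,-31.892) [heading=255, draw]
FD 15: (-34.699,-31.892) -> (-38.581,-46.38) [heading=255, draw]
RT 108: heading 255 -> 147
Final: pos=(-38.581,-46.38), heading=147, 8 segment(s) drawn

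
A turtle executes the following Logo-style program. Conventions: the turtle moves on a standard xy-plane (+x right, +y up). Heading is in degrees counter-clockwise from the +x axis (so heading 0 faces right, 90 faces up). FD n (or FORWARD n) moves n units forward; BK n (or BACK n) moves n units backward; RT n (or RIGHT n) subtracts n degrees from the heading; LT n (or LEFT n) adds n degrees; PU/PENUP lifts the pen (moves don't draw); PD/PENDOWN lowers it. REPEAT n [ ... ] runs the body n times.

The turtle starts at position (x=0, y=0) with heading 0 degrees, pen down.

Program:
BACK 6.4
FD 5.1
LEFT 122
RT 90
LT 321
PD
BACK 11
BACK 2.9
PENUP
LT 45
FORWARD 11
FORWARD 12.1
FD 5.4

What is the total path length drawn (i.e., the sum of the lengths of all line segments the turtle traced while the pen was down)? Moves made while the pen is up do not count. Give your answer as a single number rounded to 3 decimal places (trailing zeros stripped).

Answer: 25.4

Derivation:
Executing turtle program step by step:
Start: pos=(0,0), heading=0, pen down
BK 6.4: (0,0) -> (-6.4,0) [heading=0, draw]
FD 5.1: (-6.4,0) -> (-1.3,0) [heading=0, draw]
LT 122: heading 0 -> 122
RT 90: heading 122 -> 32
LT 321: heading 32 -> 353
PD: pen down
BK 11: (-1.3,0) -> (-12.218,1.341) [heading=353, draw]
BK 2.9: (-12.218,1.341) -> (-15.096,1.694) [heading=353, draw]
PU: pen up
LT 45: heading 353 -> 38
FD 11: (-15.096,1.694) -> (-6.428,8.466) [heading=38, move]
FD 12.1: (-6.428,8.466) -> (3.107,15.916) [heading=38, move]
FD 5.4: (3.107,15.916) -> (7.362,19.24) [heading=38, move]
Final: pos=(7.362,19.24), heading=38, 4 segment(s) drawn

Segment lengths:
  seg 1: (0,0) -> (-6.4,0), length = 6.4
  seg 2: (-6.4,0) -> (-1.3,0), length = 5.1
  seg 3: (-1.3,0) -> (-12.218,1.341), length = 11
  seg 4: (-12.218,1.341) -> (-15.096,1.694), length = 2.9
Total = 25.4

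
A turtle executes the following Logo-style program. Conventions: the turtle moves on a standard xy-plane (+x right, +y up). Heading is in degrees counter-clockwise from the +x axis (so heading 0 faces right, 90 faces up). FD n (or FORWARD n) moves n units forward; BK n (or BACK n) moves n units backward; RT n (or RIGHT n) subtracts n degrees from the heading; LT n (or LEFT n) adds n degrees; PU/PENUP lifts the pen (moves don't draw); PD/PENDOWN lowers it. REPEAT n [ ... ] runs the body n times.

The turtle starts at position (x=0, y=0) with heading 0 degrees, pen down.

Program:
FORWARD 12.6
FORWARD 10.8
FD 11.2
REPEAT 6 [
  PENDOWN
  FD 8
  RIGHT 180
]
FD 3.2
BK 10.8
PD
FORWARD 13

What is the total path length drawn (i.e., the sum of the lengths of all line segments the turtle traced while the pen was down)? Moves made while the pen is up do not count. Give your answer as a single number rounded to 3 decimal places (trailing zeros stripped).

Executing turtle program step by step:
Start: pos=(0,0), heading=0, pen down
FD 12.6: (0,0) -> (12.6,0) [heading=0, draw]
FD 10.8: (12.6,0) -> (23.4,0) [heading=0, draw]
FD 11.2: (23.4,0) -> (34.6,0) [heading=0, draw]
REPEAT 6 [
  -- iteration 1/6 --
  PD: pen down
  FD 8: (34.6,0) -> (42.6,0) [heading=0, draw]
  RT 180: heading 0 -> 180
  -- iteration 2/6 --
  PD: pen down
  FD 8: (42.6,0) -> (34.6,0) [heading=180, draw]
  RT 180: heading 180 -> 0
  -- iteration 3/6 --
  PD: pen down
  FD 8: (34.6,0) -> (42.6,0) [heading=0, draw]
  RT 180: heading 0 -> 180
  -- iteration 4/6 --
  PD: pen down
  FD 8: (42.6,0) -> (34.6,0) [heading=180, draw]
  RT 180: heading 180 -> 0
  -- iteration 5/6 --
  PD: pen down
  FD 8: (34.6,0) -> (42.6,0) [heading=0, draw]
  RT 180: heading 0 -> 180
  -- iteration 6/6 --
  PD: pen down
  FD 8: (42.6,0) -> (34.6,0) [heading=180, draw]
  RT 180: heading 180 -> 0
]
FD 3.2: (34.6,0) -> (37.8,0) [heading=0, draw]
BK 10.8: (37.8,0) -> (27,0) [heading=0, draw]
PD: pen down
FD 13: (27,0) -> (40,0) [heading=0, draw]
Final: pos=(40,0), heading=0, 12 segment(s) drawn

Segment lengths:
  seg 1: (0,0) -> (12.6,0), length = 12.6
  seg 2: (12.6,0) -> (23.4,0), length = 10.8
  seg 3: (23.4,0) -> (34.6,0), length = 11.2
  seg 4: (34.6,0) -> (42.6,0), length = 8
  seg 5: (42.6,0) -> (34.6,0), length = 8
  seg 6: (34.6,0) -> (42.6,0), length = 8
  seg 7: (42.6,0) -> (34.6,0), length = 8
  seg 8: (34.6,0) -> (42.6,0), length = 8
  seg 9: (42.6,0) -> (34.6,0), length = 8
  seg 10: (34.6,0) -> (37.8,0), length = 3.2
  seg 11: (37.8,0) -> (27,0), length = 10.8
  seg 12: (27,0) -> (40,0), length = 13
Total = 109.6

Answer: 109.6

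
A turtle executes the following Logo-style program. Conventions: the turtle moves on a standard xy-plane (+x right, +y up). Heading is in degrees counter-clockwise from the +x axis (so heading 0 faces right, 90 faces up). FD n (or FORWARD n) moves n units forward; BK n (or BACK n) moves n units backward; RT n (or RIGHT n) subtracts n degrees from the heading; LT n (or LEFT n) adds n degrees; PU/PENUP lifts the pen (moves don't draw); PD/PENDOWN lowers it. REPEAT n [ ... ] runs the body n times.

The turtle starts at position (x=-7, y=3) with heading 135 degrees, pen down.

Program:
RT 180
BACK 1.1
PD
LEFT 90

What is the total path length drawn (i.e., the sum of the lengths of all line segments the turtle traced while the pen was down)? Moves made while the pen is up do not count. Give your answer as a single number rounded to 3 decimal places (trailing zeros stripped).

Executing turtle program step by step:
Start: pos=(-7,3), heading=135, pen down
RT 180: heading 135 -> 315
BK 1.1: (-7,3) -> (-7.778,3.778) [heading=315, draw]
PD: pen down
LT 90: heading 315 -> 45
Final: pos=(-7.778,3.778), heading=45, 1 segment(s) drawn

Segment lengths:
  seg 1: (-7,3) -> (-7.778,3.778), length = 1.1
Total = 1.1

Answer: 1.1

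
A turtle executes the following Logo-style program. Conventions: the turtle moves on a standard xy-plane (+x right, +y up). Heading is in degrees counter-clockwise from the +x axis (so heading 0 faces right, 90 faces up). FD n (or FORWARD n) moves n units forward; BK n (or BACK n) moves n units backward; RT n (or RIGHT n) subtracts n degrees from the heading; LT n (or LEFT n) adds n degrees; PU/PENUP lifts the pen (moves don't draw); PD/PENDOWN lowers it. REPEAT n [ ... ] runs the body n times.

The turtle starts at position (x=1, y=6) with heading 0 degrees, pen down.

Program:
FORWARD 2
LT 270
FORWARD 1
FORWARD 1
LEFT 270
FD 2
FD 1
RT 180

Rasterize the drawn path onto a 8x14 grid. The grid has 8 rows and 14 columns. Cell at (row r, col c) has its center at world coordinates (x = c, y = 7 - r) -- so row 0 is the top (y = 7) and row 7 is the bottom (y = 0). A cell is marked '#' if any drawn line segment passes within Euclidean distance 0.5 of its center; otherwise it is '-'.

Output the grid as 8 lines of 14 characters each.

Segment 0: (1,6) -> (3,6)
Segment 1: (3,6) -> (3,5)
Segment 2: (3,5) -> (3,4)
Segment 3: (3,4) -> (1,4)
Segment 4: (1,4) -> (0,4)

Answer: --------------
-###----------
---#----------
####----------
--------------
--------------
--------------
--------------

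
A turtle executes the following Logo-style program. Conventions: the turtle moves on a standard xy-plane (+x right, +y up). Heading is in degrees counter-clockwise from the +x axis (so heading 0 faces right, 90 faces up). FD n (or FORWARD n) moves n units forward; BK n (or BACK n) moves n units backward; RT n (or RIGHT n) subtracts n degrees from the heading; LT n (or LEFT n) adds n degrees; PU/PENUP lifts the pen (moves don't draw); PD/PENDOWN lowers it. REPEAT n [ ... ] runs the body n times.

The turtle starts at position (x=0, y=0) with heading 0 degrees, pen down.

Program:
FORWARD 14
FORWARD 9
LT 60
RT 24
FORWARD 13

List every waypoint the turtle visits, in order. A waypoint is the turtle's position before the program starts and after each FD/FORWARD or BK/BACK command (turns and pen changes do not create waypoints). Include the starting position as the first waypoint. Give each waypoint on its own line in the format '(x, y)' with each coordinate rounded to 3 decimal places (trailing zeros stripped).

Answer: (0, 0)
(14, 0)
(23, 0)
(33.517, 7.641)

Derivation:
Executing turtle program step by step:
Start: pos=(0,0), heading=0, pen down
FD 14: (0,0) -> (14,0) [heading=0, draw]
FD 9: (14,0) -> (23,0) [heading=0, draw]
LT 60: heading 0 -> 60
RT 24: heading 60 -> 36
FD 13: (23,0) -> (33.517,7.641) [heading=36, draw]
Final: pos=(33.517,7.641), heading=36, 3 segment(s) drawn
Waypoints (4 total):
(0, 0)
(14, 0)
(23, 0)
(33.517, 7.641)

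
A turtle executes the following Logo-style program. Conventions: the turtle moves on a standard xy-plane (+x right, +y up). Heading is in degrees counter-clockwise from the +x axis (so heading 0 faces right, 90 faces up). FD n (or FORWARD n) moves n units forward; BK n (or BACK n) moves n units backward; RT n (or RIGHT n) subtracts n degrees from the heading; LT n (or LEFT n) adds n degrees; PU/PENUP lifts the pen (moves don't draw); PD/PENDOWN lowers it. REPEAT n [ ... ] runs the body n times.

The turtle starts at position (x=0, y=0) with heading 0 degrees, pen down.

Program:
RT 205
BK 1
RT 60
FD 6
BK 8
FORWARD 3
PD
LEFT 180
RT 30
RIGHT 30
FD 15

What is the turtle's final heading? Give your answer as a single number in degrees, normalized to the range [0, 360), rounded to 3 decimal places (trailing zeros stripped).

Answer: 215

Derivation:
Executing turtle program step by step:
Start: pos=(0,0), heading=0, pen down
RT 205: heading 0 -> 155
BK 1: (0,0) -> (0.906,-0.423) [heading=155, draw]
RT 60: heading 155 -> 95
FD 6: (0.906,-0.423) -> (0.383,5.555) [heading=95, draw]
BK 8: (0.383,5.555) -> (1.081,-2.415) [heading=95, draw]
FD 3: (1.081,-2.415) -> (0.819,0.574) [heading=95, draw]
PD: pen down
LT 180: heading 95 -> 275
RT 30: heading 275 -> 245
RT 30: heading 245 -> 215
FD 15: (0.819,0.574) -> (-11.468,-8.03) [heading=215, draw]
Final: pos=(-11.468,-8.03), heading=215, 5 segment(s) drawn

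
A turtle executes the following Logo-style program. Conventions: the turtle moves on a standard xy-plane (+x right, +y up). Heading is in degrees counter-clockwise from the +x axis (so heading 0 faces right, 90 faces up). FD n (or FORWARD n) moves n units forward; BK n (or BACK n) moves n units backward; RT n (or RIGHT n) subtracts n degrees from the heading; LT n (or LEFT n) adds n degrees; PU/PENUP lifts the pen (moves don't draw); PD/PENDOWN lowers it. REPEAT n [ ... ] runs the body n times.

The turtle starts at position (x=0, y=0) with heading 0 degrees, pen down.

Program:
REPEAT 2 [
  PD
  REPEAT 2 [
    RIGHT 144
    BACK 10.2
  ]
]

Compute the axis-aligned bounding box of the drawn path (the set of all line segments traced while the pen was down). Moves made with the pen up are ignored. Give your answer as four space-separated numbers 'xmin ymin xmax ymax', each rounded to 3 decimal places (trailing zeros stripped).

Executing turtle program step by step:
Start: pos=(0,0), heading=0, pen down
REPEAT 2 [
  -- iteration 1/2 --
  PD: pen down
  REPEAT 2 [
    -- iteration 1/2 --
    RT 144: heading 0 -> 216
    BK 10.2: (0,0) -> (8.252,5.995) [heading=216, draw]
    -- iteration 2/2 --
    RT 144: heading 216 -> 72
    BK 10.2: (8.252,5.995) -> (5.1,-3.705) [heading=72, draw]
  ]
  -- iteration 2/2 --
  PD: pen down
  REPEAT 2 [
    -- iteration 1/2 --
    RT 144: heading 72 -> 288
    BK 10.2: (5.1,-3.705) -> (1.948,5.995) [heading=288, draw]
    -- iteration 2/2 --
    RT 144: heading 288 -> 144
    BK 10.2: (1.948,5.995) -> (10.2,0) [heading=144, draw]
  ]
]
Final: pos=(10.2,0), heading=144, 4 segment(s) drawn

Segment endpoints: x in {0, 1.948, 5.1, 8.252, 10.2}, y in {-3.705, 0, 0, 5.995, 5.995}
xmin=0, ymin=-3.705, xmax=10.2, ymax=5.995

Answer: 0 -3.705 10.2 5.995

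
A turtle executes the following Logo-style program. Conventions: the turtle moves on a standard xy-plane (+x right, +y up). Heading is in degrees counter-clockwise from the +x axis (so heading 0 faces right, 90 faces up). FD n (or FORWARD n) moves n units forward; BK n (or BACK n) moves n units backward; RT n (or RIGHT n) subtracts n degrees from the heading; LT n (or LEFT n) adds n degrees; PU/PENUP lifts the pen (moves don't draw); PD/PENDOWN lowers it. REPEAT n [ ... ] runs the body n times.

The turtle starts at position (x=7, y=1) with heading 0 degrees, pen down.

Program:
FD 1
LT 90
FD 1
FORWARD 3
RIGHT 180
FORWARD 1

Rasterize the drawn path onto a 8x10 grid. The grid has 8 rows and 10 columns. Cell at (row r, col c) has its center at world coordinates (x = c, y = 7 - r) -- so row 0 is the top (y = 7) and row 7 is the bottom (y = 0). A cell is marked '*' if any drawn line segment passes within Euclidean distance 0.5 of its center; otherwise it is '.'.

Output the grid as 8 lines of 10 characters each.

Segment 0: (7,1) -> (8,1)
Segment 1: (8,1) -> (8,2)
Segment 2: (8,2) -> (8,5)
Segment 3: (8,5) -> (8,4)

Answer: ..........
..........
........*.
........*.
........*.
........*.
.......**.
..........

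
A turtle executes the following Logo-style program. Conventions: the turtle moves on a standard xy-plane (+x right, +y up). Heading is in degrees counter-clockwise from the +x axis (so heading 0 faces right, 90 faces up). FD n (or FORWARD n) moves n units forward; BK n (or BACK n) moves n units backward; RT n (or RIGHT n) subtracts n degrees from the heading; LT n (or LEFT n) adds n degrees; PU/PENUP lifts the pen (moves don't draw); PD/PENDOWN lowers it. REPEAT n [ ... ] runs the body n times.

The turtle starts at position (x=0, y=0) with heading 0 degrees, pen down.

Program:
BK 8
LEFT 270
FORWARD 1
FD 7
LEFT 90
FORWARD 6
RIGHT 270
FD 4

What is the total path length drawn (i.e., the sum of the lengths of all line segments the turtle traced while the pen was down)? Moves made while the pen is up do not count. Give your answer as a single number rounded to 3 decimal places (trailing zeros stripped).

Answer: 26

Derivation:
Executing turtle program step by step:
Start: pos=(0,0), heading=0, pen down
BK 8: (0,0) -> (-8,0) [heading=0, draw]
LT 270: heading 0 -> 270
FD 1: (-8,0) -> (-8,-1) [heading=270, draw]
FD 7: (-8,-1) -> (-8,-8) [heading=270, draw]
LT 90: heading 270 -> 0
FD 6: (-8,-8) -> (-2,-8) [heading=0, draw]
RT 270: heading 0 -> 90
FD 4: (-2,-8) -> (-2,-4) [heading=90, draw]
Final: pos=(-2,-4), heading=90, 5 segment(s) drawn

Segment lengths:
  seg 1: (0,0) -> (-8,0), length = 8
  seg 2: (-8,0) -> (-8,-1), length = 1
  seg 3: (-8,-1) -> (-8,-8), length = 7
  seg 4: (-8,-8) -> (-2,-8), length = 6
  seg 5: (-2,-8) -> (-2,-4), length = 4
Total = 26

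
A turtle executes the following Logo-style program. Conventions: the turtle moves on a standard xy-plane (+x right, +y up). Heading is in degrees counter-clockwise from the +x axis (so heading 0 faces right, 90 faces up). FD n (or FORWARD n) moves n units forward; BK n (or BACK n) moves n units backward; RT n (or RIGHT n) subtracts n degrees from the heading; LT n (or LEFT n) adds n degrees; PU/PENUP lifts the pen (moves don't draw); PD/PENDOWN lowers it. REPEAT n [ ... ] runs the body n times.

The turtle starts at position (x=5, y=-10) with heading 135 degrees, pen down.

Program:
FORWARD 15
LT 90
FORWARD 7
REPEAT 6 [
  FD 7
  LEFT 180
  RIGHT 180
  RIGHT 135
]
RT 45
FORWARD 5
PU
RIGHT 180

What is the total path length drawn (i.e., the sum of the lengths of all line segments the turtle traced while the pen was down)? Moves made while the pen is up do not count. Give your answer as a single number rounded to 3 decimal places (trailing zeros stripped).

Executing turtle program step by step:
Start: pos=(5,-10), heading=135, pen down
FD 15: (5,-10) -> (-5.607,0.607) [heading=135, draw]
LT 90: heading 135 -> 225
FD 7: (-5.607,0.607) -> (-10.556,-4.343) [heading=225, draw]
REPEAT 6 [
  -- iteration 1/6 --
  FD 7: (-10.556,-4.343) -> (-15.506,-9.293) [heading=225, draw]
  LT 180: heading 225 -> 45
  RT 180: heading 45 -> 225
  RT 135: heading 225 -> 90
  -- iteration 2/6 --
  FD 7: (-15.506,-9.293) -> (-15.506,-2.293) [heading=90, draw]
  LT 180: heading 90 -> 270
  RT 180: heading 270 -> 90
  RT 135: heading 90 -> 315
  -- iteration 3/6 --
  FD 7: (-15.506,-2.293) -> (-10.556,-7.243) [heading=315, draw]
  LT 180: heading 315 -> 135
  RT 180: heading 135 -> 315
  RT 135: heading 315 -> 180
  -- iteration 4/6 --
  FD 7: (-10.556,-7.243) -> (-17.556,-7.243) [heading=180, draw]
  LT 180: heading 180 -> 0
  RT 180: heading 0 -> 180
  RT 135: heading 180 -> 45
  -- iteration 5/6 --
  FD 7: (-17.556,-7.243) -> (-12.607,-2.293) [heading=45, draw]
  LT 180: heading 45 -> 225
  RT 180: heading 225 -> 45
  RT 135: heading 45 -> 270
  -- iteration 6/6 --
  FD 7: (-12.607,-2.293) -> (-12.607,-9.293) [heading=270, draw]
  LT 180: heading 270 -> 90
  RT 180: heading 90 -> 270
  RT 135: heading 270 -> 135
]
RT 45: heading 135 -> 90
FD 5: (-12.607,-9.293) -> (-12.607,-4.293) [heading=90, draw]
PU: pen up
RT 180: heading 90 -> 270
Final: pos=(-12.607,-4.293), heading=270, 9 segment(s) drawn

Segment lengths:
  seg 1: (5,-10) -> (-5.607,0.607), length = 15
  seg 2: (-5.607,0.607) -> (-10.556,-4.343), length = 7
  seg 3: (-10.556,-4.343) -> (-15.506,-9.293), length = 7
  seg 4: (-15.506,-9.293) -> (-15.506,-2.293), length = 7
  seg 5: (-15.506,-2.293) -> (-10.556,-7.243), length = 7
  seg 6: (-10.556,-7.243) -> (-17.556,-7.243), length = 7
  seg 7: (-17.556,-7.243) -> (-12.607,-2.293), length = 7
  seg 8: (-12.607,-2.293) -> (-12.607,-9.293), length = 7
  seg 9: (-12.607,-9.293) -> (-12.607,-4.293), length = 5
Total = 69

Answer: 69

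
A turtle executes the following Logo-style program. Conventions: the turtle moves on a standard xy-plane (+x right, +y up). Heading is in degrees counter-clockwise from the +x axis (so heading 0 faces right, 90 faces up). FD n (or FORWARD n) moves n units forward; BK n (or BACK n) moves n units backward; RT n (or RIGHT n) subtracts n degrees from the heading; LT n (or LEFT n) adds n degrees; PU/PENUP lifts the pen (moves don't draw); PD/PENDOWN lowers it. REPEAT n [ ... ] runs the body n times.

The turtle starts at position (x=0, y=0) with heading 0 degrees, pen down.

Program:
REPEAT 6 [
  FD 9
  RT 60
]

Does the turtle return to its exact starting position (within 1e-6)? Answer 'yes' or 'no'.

Executing turtle program step by step:
Start: pos=(0,0), heading=0, pen down
REPEAT 6 [
  -- iteration 1/6 --
  FD 9: (0,0) -> (9,0) [heading=0, draw]
  RT 60: heading 0 -> 300
  -- iteration 2/6 --
  FD 9: (9,0) -> (13.5,-7.794) [heading=300, draw]
  RT 60: heading 300 -> 240
  -- iteration 3/6 --
  FD 9: (13.5,-7.794) -> (9,-15.588) [heading=240, draw]
  RT 60: heading 240 -> 180
  -- iteration 4/6 --
  FD 9: (9,-15.588) -> (0,-15.588) [heading=180, draw]
  RT 60: heading 180 -> 120
  -- iteration 5/6 --
  FD 9: (0,-15.588) -> (-4.5,-7.794) [heading=120, draw]
  RT 60: heading 120 -> 60
  -- iteration 6/6 --
  FD 9: (-4.5,-7.794) -> (0,0) [heading=60, draw]
  RT 60: heading 60 -> 0
]
Final: pos=(0,0), heading=0, 6 segment(s) drawn

Start position: (0, 0)
Final position: (0, 0)
Distance = 0; < 1e-6 -> CLOSED

Answer: yes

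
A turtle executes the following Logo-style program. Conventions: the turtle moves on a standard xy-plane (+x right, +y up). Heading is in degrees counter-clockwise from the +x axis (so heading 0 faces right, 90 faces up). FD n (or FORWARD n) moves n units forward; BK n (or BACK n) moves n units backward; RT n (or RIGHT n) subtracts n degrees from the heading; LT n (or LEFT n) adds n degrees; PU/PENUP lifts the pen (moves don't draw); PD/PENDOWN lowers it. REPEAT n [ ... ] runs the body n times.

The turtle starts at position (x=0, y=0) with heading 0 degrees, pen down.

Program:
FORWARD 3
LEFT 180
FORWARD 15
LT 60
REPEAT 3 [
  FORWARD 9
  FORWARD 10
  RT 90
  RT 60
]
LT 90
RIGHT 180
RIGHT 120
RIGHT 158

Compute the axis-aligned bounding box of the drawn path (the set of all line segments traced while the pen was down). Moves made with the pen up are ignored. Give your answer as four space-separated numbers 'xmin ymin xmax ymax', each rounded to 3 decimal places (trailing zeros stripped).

Executing turtle program step by step:
Start: pos=(0,0), heading=0, pen down
FD 3: (0,0) -> (3,0) [heading=0, draw]
LT 180: heading 0 -> 180
FD 15: (3,0) -> (-12,0) [heading=180, draw]
LT 60: heading 180 -> 240
REPEAT 3 [
  -- iteration 1/3 --
  FD 9: (-12,0) -> (-16.5,-7.794) [heading=240, draw]
  FD 10: (-16.5,-7.794) -> (-21.5,-16.454) [heading=240, draw]
  RT 90: heading 240 -> 150
  RT 60: heading 150 -> 90
  -- iteration 2/3 --
  FD 9: (-21.5,-16.454) -> (-21.5,-7.454) [heading=90, draw]
  FD 10: (-21.5,-7.454) -> (-21.5,2.546) [heading=90, draw]
  RT 90: heading 90 -> 0
  RT 60: heading 0 -> 300
  -- iteration 3/3 --
  FD 9: (-21.5,2.546) -> (-17,-5.249) [heading=300, draw]
  FD 10: (-17,-5.249) -> (-12,-13.909) [heading=300, draw]
  RT 90: heading 300 -> 210
  RT 60: heading 210 -> 150
]
LT 90: heading 150 -> 240
RT 180: heading 240 -> 60
RT 120: heading 60 -> 300
RT 158: heading 300 -> 142
Final: pos=(-12,-13.909), heading=142, 8 segment(s) drawn

Segment endpoints: x in {-21.5, -17, -16.5, -12, -12, 0, 3}, y in {-16.454, -13.909, -7.794, -7.454, -5.249, 0, 0, 2.546}
xmin=-21.5, ymin=-16.454, xmax=3, ymax=2.546

Answer: -21.5 -16.454 3 2.546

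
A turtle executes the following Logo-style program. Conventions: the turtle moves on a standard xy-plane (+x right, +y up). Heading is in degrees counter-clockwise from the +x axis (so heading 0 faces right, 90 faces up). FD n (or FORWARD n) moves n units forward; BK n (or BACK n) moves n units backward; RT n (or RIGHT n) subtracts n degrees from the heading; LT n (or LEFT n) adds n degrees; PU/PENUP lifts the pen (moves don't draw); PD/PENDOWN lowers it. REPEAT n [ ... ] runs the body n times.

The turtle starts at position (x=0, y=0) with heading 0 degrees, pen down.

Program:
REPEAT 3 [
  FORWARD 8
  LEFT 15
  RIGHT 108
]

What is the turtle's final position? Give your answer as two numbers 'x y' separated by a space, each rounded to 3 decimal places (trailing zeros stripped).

Answer: -0.375 -7.153

Derivation:
Executing turtle program step by step:
Start: pos=(0,0), heading=0, pen down
REPEAT 3 [
  -- iteration 1/3 --
  FD 8: (0,0) -> (8,0) [heading=0, draw]
  LT 15: heading 0 -> 15
  RT 108: heading 15 -> 267
  -- iteration 2/3 --
  FD 8: (8,0) -> (7.581,-7.989) [heading=267, draw]
  LT 15: heading 267 -> 282
  RT 108: heading 282 -> 174
  -- iteration 3/3 --
  FD 8: (7.581,-7.989) -> (-0.375,-7.153) [heading=174, draw]
  LT 15: heading 174 -> 189
  RT 108: heading 189 -> 81
]
Final: pos=(-0.375,-7.153), heading=81, 3 segment(s) drawn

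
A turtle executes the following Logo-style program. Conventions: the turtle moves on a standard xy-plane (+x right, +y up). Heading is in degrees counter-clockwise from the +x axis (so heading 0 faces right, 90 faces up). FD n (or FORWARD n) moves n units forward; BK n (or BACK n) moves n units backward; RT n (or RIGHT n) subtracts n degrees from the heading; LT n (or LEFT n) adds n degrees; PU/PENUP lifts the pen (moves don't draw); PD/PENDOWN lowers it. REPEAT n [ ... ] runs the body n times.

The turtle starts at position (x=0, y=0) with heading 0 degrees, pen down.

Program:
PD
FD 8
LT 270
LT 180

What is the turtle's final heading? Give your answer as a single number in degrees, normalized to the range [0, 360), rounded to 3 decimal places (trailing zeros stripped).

Executing turtle program step by step:
Start: pos=(0,0), heading=0, pen down
PD: pen down
FD 8: (0,0) -> (8,0) [heading=0, draw]
LT 270: heading 0 -> 270
LT 180: heading 270 -> 90
Final: pos=(8,0), heading=90, 1 segment(s) drawn

Answer: 90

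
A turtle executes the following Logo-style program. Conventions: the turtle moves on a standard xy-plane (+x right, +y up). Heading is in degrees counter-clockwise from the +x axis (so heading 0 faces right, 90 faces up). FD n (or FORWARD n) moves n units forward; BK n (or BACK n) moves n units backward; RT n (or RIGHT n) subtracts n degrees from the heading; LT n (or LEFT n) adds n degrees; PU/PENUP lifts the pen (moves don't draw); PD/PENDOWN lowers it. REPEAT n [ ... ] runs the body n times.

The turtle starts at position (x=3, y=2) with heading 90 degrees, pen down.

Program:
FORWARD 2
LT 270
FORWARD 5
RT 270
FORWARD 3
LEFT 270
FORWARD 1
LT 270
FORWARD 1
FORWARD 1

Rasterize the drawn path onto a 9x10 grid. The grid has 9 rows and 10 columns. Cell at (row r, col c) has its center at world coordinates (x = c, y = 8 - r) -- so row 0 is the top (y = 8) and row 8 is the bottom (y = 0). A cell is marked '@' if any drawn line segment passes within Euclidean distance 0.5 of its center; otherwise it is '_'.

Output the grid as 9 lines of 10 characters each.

Segment 0: (3,2) -> (3,4)
Segment 1: (3,4) -> (8,4)
Segment 2: (8,4) -> (8,7)
Segment 3: (8,7) -> (9,7)
Segment 4: (9,7) -> (9,6)
Segment 5: (9,6) -> (9,5)

Answer: __________
________@@
________@@
________@@
___@@@@@@_
___@______
___@______
__________
__________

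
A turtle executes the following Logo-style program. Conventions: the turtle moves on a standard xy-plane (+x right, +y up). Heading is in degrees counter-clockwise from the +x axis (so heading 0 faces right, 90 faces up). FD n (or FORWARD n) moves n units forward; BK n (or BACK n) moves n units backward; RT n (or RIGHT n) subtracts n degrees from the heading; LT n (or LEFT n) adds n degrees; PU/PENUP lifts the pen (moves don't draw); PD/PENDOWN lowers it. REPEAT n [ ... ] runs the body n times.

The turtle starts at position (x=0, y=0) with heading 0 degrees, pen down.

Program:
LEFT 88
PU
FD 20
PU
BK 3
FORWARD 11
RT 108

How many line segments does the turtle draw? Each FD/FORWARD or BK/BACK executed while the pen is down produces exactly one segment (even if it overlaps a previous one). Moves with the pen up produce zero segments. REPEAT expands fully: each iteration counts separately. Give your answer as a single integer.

Executing turtle program step by step:
Start: pos=(0,0), heading=0, pen down
LT 88: heading 0 -> 88
PU: pen up
FD 20: (0,0) -> (0.698,19.988) [heading=88, move]
PU: pen up
BK 3: (0.698,19.988) -> (0.593,16.99) [heading=88, move]
FD 11: (0.593,16.99) -> (0.977,27.983) [heading=88, move]
RT 108: heading 88 -> 340
Final: pos=(0.977,27.983), heading=340, 0 segment(s) drawn
Segments drawn: 0

Answer: 0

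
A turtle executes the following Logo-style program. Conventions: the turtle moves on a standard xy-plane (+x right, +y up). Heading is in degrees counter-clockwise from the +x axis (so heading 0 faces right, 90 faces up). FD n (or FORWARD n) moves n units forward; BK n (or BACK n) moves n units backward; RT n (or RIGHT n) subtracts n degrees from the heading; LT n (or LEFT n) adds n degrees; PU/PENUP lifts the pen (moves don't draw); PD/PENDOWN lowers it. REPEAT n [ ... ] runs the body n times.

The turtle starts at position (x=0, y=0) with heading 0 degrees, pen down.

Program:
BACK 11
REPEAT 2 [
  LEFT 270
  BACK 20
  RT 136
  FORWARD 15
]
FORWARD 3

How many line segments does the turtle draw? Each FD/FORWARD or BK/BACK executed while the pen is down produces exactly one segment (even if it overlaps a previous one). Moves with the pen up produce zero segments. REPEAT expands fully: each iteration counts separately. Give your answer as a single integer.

Executing turtle program step by step:
Start: pos=(0,0), heading=0, pen down
BK 11: (0,0) -> (-11,0) [heading=0, draw]
REPEAT 2 [
  -- iteration 1/2 --
  LT 270: heading 0 -> 270
  BK 20: (-11,0) -> (-11,20) [heading=270, draw]
  RT 136: heading 270 -> 134
  FD 15: (-11,20) -> (-21.42,30.79) [heading=134, draw]
  -- iteration 2/2 --
  LT 270: heading 134 -> 44
  BK 20: (-21.42,30.79) -> (-35.807,16.897) [heading=44, draw]
  RT 136: heading 44 -> 268
  FD 15: (-35.807,16.897) -> (-36.33,1.906) [heading=268, draw]
]
FD 3: (-36.33,1.906) -> (-36.435,-1.092) [heading=268, draw]
Final: pos=(-36.435,-1.092), heading=268, 6 segment(s) drawn
Segments drawn: 6

Answer: 6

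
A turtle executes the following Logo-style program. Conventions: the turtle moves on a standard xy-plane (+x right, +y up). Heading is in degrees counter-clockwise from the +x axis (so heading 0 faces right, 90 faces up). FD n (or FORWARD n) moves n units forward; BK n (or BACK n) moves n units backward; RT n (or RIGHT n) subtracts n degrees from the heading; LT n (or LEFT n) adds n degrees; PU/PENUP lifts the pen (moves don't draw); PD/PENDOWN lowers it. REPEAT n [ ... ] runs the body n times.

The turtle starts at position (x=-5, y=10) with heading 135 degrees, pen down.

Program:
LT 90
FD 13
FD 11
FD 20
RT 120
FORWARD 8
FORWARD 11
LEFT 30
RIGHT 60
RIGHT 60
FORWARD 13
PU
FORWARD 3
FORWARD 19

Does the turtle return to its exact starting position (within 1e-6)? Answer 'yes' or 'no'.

Answer: no

Derivation:
Executing turtle program step by step:
Start: pos=(-5,10), heading=135, pen down
LT 90: heading 135 -> 225
FD 13: (-5,10) -> (-14.192,0.808) [heading=225, draw]
FD 11: (-14.192,0.808) -> (-21.971,-6.971) [heading=225, draw]
FD 20: (-21.971,-6.971) -> (-36.113,-21.113) [heading=225, draw]
RT 120: heading 225 -> 105
FD 8: (-36.113,-21.113) -> (-38.183,-13.385) [heading=105, draw]
FD 11: (-38.183,-13.385) -> (-41.03,-2.76) [heading=105, draw]
LT 30: heading 105 -> 135
RT 60: heading 135 -> 75
RT 60: heading 75 -> 15
FD 13: (-41.03,-2.76) -> (-28.473,0.605) [heading=15, draw]
PU: pen up
FD 3: (-28.473,0.605) -> (-25.575,1.381) [heading=15, move]
FD 19: (-25.575,1.381) -> (-7.223,6.299) [heading=15, move]
Final: pos=(-7.223,6.299), heading=15, 6 segment(s) drawn

Start position: (-5, 10)
Final position: (-7.223, 6.299)
Distance = 4.318; >= 1e-6 -> NOT closed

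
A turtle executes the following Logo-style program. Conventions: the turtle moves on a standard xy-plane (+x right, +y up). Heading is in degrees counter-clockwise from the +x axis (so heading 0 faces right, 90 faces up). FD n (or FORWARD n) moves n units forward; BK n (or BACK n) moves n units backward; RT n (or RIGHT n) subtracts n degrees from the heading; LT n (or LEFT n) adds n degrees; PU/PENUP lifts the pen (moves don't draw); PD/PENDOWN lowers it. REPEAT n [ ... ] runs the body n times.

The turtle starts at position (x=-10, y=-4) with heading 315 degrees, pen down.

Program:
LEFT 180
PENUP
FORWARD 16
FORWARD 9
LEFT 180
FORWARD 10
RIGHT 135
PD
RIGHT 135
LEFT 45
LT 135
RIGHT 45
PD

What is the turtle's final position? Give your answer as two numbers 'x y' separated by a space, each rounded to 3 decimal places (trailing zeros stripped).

Answer: -20.607 6.607

Derivation:
Executing turtle program step by step:
Start: pos=(-10,-4), heading=315, pen down
LT 180: heading 315 -> 135
PU: pen up
FD 16: (-10,-4) -> (-21.314,7.314) [heading=135, move]
FD 9: (-21.314,7.314) -> (-27.678,13.678) [heading=135, move]
LT 180: heading 135 -> 315
FD 10: (-27.678,13.678) -> (-20.607,6.607) [heading=315, move]
RT 135: heading 315 -> 180
PD: pen down
RT 135: heading 180 -> 45
LT 45: heading 45 -> 90
LT 135: heading 90 -> 225
RT 45: heading 225 -> 180
PD: pen down
Final: pos=(-20.607,6.607), heading=180, 0 segment(s) drawn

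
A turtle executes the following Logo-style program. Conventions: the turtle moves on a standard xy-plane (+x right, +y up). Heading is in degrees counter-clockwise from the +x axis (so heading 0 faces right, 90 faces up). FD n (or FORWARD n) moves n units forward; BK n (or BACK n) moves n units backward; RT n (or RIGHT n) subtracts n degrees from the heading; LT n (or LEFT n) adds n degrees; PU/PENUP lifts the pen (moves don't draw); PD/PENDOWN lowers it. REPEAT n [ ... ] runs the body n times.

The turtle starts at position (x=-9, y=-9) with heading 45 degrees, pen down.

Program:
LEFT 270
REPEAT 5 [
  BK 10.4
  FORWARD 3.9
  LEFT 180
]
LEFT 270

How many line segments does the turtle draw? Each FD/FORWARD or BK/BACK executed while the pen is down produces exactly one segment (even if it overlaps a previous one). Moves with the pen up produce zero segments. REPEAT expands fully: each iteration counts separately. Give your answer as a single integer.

Answer: 10

Derivation:
Executing turtle program step by step:
Start: pos=(-9,-9), heading=45, pen down
LT 270: heading 45 -> 315
REPEAT 5 [
  -- iteration 1/5 --
  BK 10.4: (-9,-9) -> (-16.354,-1.646) [heading=315, draw]
  FD 3.9: (-16.354,-1.646) -> (-13.596,-4.404) [heading=315, draw]
  LT 180: heading 315 -> 135
  -- iteration 2/5 --
  BK 10.4: (-13.596,-4.404) -> (-6.242,-11.758) [heading=135, draw]
  FD 3.9: (-6.242,-11.758) -> (-9,-9) [heading=135, draw]
  LT 180: heading 135 -> 315
  -- iteration 3/5 --
  BK 10.4: (-9,-9) -> (-16.354,-1.646) [heading=315, draw]
  FD 3.9: (-16.354,-1.646) -> (-13.596,-4.404) [heading=315, draw]
  LT 180: heading 315 -> 135
  -- iteration 4/5 --
  BK 10.4: (-13.596,-4.404) -> (-6.242,-11.758) [heading=135, draw]
  FD 3.9: (-6.242,-11.758) -> (-9,-9) [heading=135, draw]
  LT 180: heading 135 -> 315
  -- iteration 5/5 --
  BK 10.4: (-9,-9) -> (-16.354,-1.646) [heading=315, draw]
  FD 3.9: (-16.354,-1.646) -> (-13.596,-4.404) [heading=315, draw]
  LT 180: heading 315 -> 135
]
LT 270: heading 135 -> 45
Final: pos=(-13.596,-4.404), heading=45, 10 segment(s) drawn
Segments drawn: 10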